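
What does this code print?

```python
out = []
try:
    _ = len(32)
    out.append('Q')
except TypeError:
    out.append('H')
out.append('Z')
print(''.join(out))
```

Execution trace: 'H' (except TypeError) → 'Z' (after the try/except). Output: HZ

Answer: HZ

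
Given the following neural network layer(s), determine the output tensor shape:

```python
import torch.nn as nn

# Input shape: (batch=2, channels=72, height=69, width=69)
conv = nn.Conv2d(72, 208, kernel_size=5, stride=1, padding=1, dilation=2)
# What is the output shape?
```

Input: (2, 72, 69, 69) -> Output: (2, 208, 63, 63)

Answer: (2, 208, 63, 63)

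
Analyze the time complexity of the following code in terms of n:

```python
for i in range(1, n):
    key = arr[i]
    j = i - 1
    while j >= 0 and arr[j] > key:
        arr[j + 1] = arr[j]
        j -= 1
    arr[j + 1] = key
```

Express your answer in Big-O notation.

This is Insertion sort. Time complexity: O(n²).

Answer: O(n²)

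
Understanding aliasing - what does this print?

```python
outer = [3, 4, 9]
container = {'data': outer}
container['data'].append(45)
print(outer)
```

Key concept: dict holds reference to list.
Step by step:
`outer = [3, 4, 9]` → outer = [3, 4, 9]
`container = {'data': outer}` → container = {'data': [3, 4, 9]}
`container['data'].append(45)` → outer = [3, 4, 9, 45]; container = {'data': [3, 4, 9, 45]}
`print(outer)` → prints [3, 4, 9, 45]

Answer: [3, 4, 9, 45]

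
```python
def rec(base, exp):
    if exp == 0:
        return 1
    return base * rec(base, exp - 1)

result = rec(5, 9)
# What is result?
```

rec(5, 9) = 5 * 5 * 5 * 5 * 5 * 5 * 5 * 5 * 5 = 1953125

Answer: 1953125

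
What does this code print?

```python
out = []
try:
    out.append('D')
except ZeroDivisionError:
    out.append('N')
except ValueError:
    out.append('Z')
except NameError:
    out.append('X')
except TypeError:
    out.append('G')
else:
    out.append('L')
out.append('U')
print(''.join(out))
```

Execution trace: 'D' (try body, no exception) → 'L' (else) → 'U' (after the try/except). Output: DLU

Answer: DLU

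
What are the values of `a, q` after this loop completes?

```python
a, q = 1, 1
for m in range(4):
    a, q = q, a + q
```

Fibonacci: after 4 iterations
`a, q` takes the values: (1, 1) → (1, 2) → (2, 3) → (3, 5) → (5, 8)

Answer: 5, 8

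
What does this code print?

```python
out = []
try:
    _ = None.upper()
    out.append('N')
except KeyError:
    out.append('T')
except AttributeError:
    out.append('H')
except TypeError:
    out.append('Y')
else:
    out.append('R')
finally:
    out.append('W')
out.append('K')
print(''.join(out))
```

Execution trace: 'H' (except AttributeError) → 'W' (finally) → 'K' (after the try/except). Output: HWK

Answer: HWK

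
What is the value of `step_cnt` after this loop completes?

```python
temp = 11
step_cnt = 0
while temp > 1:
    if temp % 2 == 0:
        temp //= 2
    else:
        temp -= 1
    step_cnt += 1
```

Steps to reduce 11 to 1
`step_cnt` takes the values: 0 → 1 → 2 → 3 → 4 → 5

Answer: 5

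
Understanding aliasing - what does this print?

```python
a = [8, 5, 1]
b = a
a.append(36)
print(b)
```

Key concept: basic list aliasing.
Step by step:
`a = [8, 5, 1]` → a = [8, 5, 1]
`b = a` → b = [8, 5, 1] (same object as a)
`a.append(36)` → a = [8, 5, 1, 36] (same object as b); b = [8, 5, 1, 36] (same object as a)
`print(b)` → prints [8, 5, 1, 36]

Answer: [8, 5, 1, 36]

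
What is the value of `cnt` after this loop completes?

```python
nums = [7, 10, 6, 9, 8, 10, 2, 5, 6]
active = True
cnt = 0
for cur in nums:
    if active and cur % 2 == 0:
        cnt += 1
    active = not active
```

Count even values at even positions
`cnt` takes the values: 0 → 1 → 2 → 3 → 4

Answer: 4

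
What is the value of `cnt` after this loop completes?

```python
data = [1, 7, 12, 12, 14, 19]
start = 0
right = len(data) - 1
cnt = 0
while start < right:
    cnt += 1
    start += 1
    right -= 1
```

Iterations until pointers meet (list length 6)
`cnt` takes the values: 0 → 1 → 2 → 3

Answer: 3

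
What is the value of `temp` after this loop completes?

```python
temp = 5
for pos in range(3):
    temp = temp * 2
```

Multiply by 2, 3 times: 5 * 2^3 = 40
`temp` takes the values: 5 → 10 → 20 → 40

Answer: 40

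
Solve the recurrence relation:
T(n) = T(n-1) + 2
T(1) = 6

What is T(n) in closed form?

Unrolling: T(n) = T(1) + 2·(n-1) = 6 + 2(n-1) = 2n + 4.

Answer: T(n) = 2n + 4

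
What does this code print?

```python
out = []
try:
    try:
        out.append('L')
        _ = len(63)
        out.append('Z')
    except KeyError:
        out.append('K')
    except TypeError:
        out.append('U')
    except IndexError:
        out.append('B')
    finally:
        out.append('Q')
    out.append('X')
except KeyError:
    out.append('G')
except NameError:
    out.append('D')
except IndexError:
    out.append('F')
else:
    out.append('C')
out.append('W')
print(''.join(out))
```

Execution trace: 'L' (inner try body) → 'U' (inner except TypeError) → 'Q' (inner finally) → 'X' (try body, no exception) → 'C' (else) → 'W' (after the try/except). Output: LUQXCW

Answer: LUQXCW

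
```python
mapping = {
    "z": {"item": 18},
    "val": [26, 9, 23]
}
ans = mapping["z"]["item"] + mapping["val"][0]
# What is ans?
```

Trace:
`mapping = { ...` → mapping = {'z': {'item': 18}, 'val': [26, 9, 23]}
`ans = mapping["z"]["item"] + mapping["val"][0]` → ans = 44
So ans = 44

Answer: 44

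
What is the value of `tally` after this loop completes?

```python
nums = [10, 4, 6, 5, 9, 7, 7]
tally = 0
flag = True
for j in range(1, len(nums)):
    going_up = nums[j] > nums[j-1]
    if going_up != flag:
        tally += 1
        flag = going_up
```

Count direction changes in [10, 4, 6, 5, 9, 7, 7]
`tally` takes the values: 0 → 1 → 2 → 3 → 4 → 5

Answer: 5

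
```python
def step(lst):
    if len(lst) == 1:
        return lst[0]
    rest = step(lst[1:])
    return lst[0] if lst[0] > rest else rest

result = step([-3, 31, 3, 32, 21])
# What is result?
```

Recursive max over [-3, 31, 3, 32, 21] = 32

Answer: 32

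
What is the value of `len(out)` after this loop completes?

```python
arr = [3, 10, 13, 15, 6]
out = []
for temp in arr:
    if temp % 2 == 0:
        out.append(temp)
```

Count even numbers in [3, 10, 13, 15, 6]
`out` takes the values: [] → [10] → [10, 6]
So `len(out)` = 2

Answer: 2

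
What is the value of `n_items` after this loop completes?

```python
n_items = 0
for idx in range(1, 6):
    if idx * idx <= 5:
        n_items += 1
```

Count numbers where idx² ≤ 5
`n_items` takes the values: 0 → 1 → 2

Answer: 2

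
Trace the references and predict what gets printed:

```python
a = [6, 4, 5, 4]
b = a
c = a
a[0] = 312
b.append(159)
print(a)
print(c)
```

Key concept: multiple aliases.
Step by step:
`a = [6, 4, 5, 4]` → a = [6, 4, 5, 4]
`b = a` → b = [6, 4, 5, 4] (same object as a)
`c = a` → c = [6, 4, 5, 4] (same object as a, b)
`a[0] = 312` → a = [312, 4, 5, 4] (same object as b, c); b = [312, 4, 5, 4] (same object as a, c); c = [312, 4, 5, 4] (same object as a, b)
`b.append(159)` → a = [312, 4, 5, 4, 159] (same object as b, c); b = [312, 4, 5, 4, 159] (same object as a, c); c = [312, 4, 5, 4, 159] (same object as a, b)
`print(a)` → prints [312, 4, 5, 4, 159]
`print(c)` → prints [312, 4, 5, 4, 159]

Answer:
[312, 4, 5, 4, 159]
[312, 4, 5, 4, 159]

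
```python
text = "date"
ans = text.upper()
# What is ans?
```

Trace:
`text = "date"` → text = 'date'
`ans = text.upper()` → ans = 'DATE'
So ans = 'DATE'

Answer: 'DATE'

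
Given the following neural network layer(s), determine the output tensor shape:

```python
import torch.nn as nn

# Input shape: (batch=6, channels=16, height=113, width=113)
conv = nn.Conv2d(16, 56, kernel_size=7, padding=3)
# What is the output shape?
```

Input: (6, 16, 113, 113) -> Output: (6, 56, 113, 113)

Answer: (6, 56, 113, 113)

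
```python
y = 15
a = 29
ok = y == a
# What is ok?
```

Trace:
`y = 15` → y = 15
`a = 29` → a = 29
`ok = y == a` → ok = False
So ok = False

Answer: False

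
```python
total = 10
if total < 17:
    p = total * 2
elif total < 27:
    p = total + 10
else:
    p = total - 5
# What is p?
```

Trace:
`total = 10` → total = 10
`if total < 17: ...` → total < 17 is True → p = 20
So p = 20

Answer: 20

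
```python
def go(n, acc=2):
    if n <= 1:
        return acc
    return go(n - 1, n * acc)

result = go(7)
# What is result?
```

Accumulator trace (n, acc): (7, 2) -> (6, 14) -> (5, 84) -> (4, 420) -> (3, 1680) -> (2, 5040) -> (1, 10080) -> return 10080

Answer: 10080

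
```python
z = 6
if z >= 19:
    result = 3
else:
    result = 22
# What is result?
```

Trace:
`z = 6` → z = 6
`if z >= 19: ...` → z >= 19 is False, take else branch → result = 22
So result = 22

Answer: 22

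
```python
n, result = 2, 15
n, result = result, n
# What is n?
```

Trace:
`n, result = 2, 15` → n = 2; result = 15
`n, result = result, n` → n = 15; result = 2
So n = 15

Answer: 15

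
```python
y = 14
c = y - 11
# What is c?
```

Trace:
`y = 14` → y = 14
`c = y - 11` → c = 3
So c = 3

Answer: 3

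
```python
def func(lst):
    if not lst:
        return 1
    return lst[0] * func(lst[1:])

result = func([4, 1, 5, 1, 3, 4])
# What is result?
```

Product over [4, 1, 5, 1, 3, 4] = 4 * 1 * 5 * 1 * 3 * 4 = 240

Answer: 240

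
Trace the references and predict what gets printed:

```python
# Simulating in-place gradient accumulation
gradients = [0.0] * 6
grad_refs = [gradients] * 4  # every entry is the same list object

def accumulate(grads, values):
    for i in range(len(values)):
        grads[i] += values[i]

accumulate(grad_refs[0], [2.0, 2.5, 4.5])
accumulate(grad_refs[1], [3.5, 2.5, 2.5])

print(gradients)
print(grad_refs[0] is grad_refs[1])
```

Key concept: gradient accumulation aliasing.
Step by step:
`gradients = [0.0] * 6` → gradients = [0.0, 0.0, 0.0, 0.0, 0.0, 0.0]
`grad_refs = [gradients] * 4` → grad_refs = [[0.0, 0.0, 0.0, 0.0, 0.0, 0.0], [0.0, 0.0, 0.0, 0.0, 0.0, 0.0], [0.0, 0.0, 0.0, 0.0, 0.0, 0.0], [0.0, 0.0, 0.0, 0.0, 0.0, 0.0]]
`accumulate(grad_refs[0], [2.0, 2.5, 4.5])` → gradients = [2.0, 2.5, 4.5, 0.0, 0.0, 0.0]; grad_refs = [[2.0, 2.5, 4.5, 0.0, 0.0, 0.0], [2.0, 2.5, 4.5, 0.0, 0.0, 0.0], [2.0, 2.5, 4.5, 0.0, 0.0, 0.0], [2.0, 2.5, 4.5, 0.0, 0.0, 0.0]]
`accumulate(grad_refs[1], [3.5, 2.5, 2.5])` → gradients = [5.5, 5.0, 7.0, 0.0, 0.0, 0.0]; grad_refs = [[5.5, 5.0, 7.0, 0.0, 0.0, 0.0], [5.5, 5.0, 7.0, 0.0, 0.0, 0.0], [5.5, 5.0, 7.0, 0.0, 0.0, 0.0], [5.5, 5.0, 7.0, 0.0, 0.0, 0.0]]
`print(gradients)` → prints [5.5, 5.0, 7.0, 0.0, 0.0, 0.0]
`print(grad_refs[0] is grad_refs[1])` → prints True

Answer:
[5.5, 5.0, 7.0, 0.0, 0.0, 0.0]
True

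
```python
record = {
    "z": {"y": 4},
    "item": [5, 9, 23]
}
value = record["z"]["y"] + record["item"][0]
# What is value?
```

Trace:
`record = { ...` → record = {'z': {'y': 4}, 'item': [5, 9, 23]}
`value = record["z"]["y"] + record["item"][0]` → value = 9
So value = 9

Answer: 9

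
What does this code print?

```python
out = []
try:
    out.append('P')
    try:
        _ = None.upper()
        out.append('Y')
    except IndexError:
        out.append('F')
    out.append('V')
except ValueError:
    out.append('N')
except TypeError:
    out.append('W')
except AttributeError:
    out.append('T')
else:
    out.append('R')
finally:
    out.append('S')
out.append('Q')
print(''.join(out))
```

Execution trace: 'P' (try body) → 'T' (except AttributeError) → 'S' (finally) → 'Q' (after the try/except). Output: PTSQ

Answer: PTSQ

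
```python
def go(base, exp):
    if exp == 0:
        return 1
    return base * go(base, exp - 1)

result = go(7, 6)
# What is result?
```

go(7, 6) = 7 * 7 * 7 * 7 * 7 * 7 = 117649

Answer: 117649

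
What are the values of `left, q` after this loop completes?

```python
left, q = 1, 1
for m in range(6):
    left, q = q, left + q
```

Fibonacci: after 6 iterations
`left, q` takes the values: (1, 1) → (1, 2) → (2, 3) → (3, 5) → (5, 8) → (8, 13) → (13, 21)

Answer: 13, 21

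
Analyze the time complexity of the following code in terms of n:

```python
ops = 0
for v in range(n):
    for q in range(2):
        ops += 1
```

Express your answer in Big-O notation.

Each loop level contributes: n × 1. Multiplying the contributions gives O(n).

Answer: O(n)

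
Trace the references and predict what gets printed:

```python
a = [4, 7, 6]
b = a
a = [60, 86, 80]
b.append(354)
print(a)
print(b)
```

Key concept: rebinding vs mutation: a is rebound to a new list, b still points at the original.
Step by step:
`a = [4, 7, 6]` → a = [4, 7, 6]
`b = a` → b = [4, 7, 6] (same object as a)
`a = [60, 86, 80]` → a = [60, 86, 80]
`b.append(354)` → b = [4, 7, 6, 354]
`print(a)` → prints [60, 86, 80]
`print(b)` → prints [4, 7, 6, 354]

Answer:
[60, 86, 80]
[4, 7, 6, 354]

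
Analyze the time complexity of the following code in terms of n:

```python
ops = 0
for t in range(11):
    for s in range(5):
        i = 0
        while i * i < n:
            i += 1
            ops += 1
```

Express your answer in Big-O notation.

Each loop level contributes: 1 × 1 × √n. Multiplying the contributions gives O(√n).

Answer: O(√n)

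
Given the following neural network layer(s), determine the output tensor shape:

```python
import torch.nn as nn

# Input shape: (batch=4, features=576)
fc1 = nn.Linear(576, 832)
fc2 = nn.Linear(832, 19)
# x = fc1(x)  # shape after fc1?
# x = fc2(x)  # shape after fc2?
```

Input: (4, 576) -> after fc1: (4, 832) -> Output: (4, 19)

Answer: (4, 19)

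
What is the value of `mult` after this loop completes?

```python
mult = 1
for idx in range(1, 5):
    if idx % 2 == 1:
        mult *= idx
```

Product of odd numbers 1 to 4
`mult` takes the values: 1 → 3

Answer: 3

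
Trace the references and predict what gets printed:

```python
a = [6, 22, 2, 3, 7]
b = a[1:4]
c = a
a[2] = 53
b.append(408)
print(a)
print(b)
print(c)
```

Key concept: slice vs alias.
Step by step:
`a = [6, 22, 2, 3, 7]` → a = [6, 22, 2, 3, 7]
`b = a[1:4]` → b = [22, 2, 3]
`c = a` → c = [6, 22, 2, 3, 7] (same object as a)
`a[2] = 53` → a = [6, 22, 53, 3, 7] (same object as c); c = [6, 22, 53, 3, 7] (same object as a)
`b.append(408)` → b = [22, 2, 3, 408]
`print(a)` → prints [6, 22, 53, 3, 7]
`print(b)` → prints [22, 2, 3, 408]
`print(c)` → prints [6, 22, 53, 3, 7]

Answer:
[6, 22, 53, 3, 7]
[22, 2, 3, 408]
[6, 22, 53, 3, 7]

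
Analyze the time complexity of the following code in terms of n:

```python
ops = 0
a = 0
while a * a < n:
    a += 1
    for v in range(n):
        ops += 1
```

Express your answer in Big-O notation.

Each loop level contributes: √n × n. Multiplying the contributions gives O(n√n).

Answer: O(n√n)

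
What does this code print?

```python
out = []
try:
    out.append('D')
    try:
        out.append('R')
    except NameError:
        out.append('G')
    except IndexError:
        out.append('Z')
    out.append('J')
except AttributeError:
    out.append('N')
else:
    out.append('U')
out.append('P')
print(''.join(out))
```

Execution trace: 'D' (try body) → 'R' (inner try body, no exception) → 'J' (try body, no exception) → 'U' (else) → 'P' (after the try/except). Output: DRJUP

Answer: DRJUP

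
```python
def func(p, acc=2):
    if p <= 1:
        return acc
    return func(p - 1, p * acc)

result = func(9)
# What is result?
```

Accumulator trace (n, acc): (9, 2) -> (8, 18) -> (7, 144) -> (6, 1008) -> (5, 6048) -> (4, 30240) -> (3, 120960) -> (2, 362880) -> (1, 725760) -> return 725760

Answer: 725760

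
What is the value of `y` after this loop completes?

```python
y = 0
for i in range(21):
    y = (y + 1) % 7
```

Increment mod 7, 21 times = 0
`y` takes the values: 0 → 1 → 2 → 3 → 4 → 5 → 6 → 0 → 1 → 2 → 3 → 4 → 5 → 6 → 0 → 1 → 2 → 3 → 4 → 5 → 6 → 0

Answer: 0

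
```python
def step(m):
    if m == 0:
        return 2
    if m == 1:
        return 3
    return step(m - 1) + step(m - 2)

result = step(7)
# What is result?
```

Build up from base cases: step(0)=2, step(1)=3, step(2)=5, step(3)=8, step(4)=13, step(5)=21, step(6)=34, ..., step(7)=55

Answer: 55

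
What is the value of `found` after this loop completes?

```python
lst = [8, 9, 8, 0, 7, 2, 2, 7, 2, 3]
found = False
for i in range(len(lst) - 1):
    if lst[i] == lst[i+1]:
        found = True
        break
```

Check consecutive duplicates in [8, 9, 8, 0, 7, 2, 2, 7, 2, 3]
`found` takes the values: False → True

Answer: True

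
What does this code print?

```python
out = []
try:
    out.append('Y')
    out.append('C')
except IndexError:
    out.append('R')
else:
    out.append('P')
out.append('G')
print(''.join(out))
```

Execution trace: 'Y' (try body) → 'C' (try body, no exception) → 'P' (else) → 'G' (after the try/except). Output: YCPG

Answer: YCPG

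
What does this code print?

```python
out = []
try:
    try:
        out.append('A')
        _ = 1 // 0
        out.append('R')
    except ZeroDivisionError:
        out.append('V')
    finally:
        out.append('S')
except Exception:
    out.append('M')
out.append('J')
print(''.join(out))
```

Execution trace: 'A' (inner try body) → 'V' (inner except ZeroDivisionError) → 'S' (inner finally) → 'J' (after the try/except). Output: AVSJ

Answer: AVSJ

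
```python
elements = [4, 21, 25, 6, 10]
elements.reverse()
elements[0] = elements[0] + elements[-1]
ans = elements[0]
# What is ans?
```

Trace:
`elements = [4, 21, 25, 6, 10]` → elements = [4, 21, 25, 6, 10]
`elements.reverse()` → elements = [10, 6, 25, 21, 4]
`elements[0] = elements[0] + elements[-1]` → elements = [14, 6, 25, 21, 4]
`ans = elements[0]` → ans = 14
So ans = 14

Answer: 14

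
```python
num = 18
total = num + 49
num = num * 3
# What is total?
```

Trace:
`num = 18` → num = 18
`total = num + 49` → total = 67
`num = num * 3` → num = 54
So total = 67

Answer: 67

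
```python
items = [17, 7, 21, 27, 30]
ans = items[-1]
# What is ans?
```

Trace:
`items = [17, 7, 21, 27, 30]` → items = [17, 7, 21, 27, 30]
`ans = items[-1]` → ans = 30
So ans = 30

Answer: 30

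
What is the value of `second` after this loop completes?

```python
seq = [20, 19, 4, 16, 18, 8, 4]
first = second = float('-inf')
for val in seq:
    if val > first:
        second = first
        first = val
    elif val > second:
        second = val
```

Second largest (with repeats) in [20, 19, 4, 16, 18, 8, 4]
`second` takes the values: -inf → 19

Answer: 19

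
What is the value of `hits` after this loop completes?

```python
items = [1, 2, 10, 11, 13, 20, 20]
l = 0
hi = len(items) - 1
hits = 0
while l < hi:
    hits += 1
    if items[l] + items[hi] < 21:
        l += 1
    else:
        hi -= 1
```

Steps to find pair summing to 21
`hits` takes the values: 0 → 1 → 2 → 3 → 4 → 5 → 6

Answer: 6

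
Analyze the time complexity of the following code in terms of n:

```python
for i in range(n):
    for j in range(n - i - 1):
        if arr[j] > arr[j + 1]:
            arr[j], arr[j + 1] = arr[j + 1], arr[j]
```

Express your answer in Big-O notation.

This is Bubble sort. Time complexity: O(n²).

Answer: O(n²)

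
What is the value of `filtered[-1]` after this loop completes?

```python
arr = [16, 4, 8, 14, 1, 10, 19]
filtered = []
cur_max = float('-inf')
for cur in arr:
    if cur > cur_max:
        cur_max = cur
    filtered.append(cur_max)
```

Running max ends at 19
`filtered` takes the values: [] → [16] → [16, 16] → [16, 16, 16] → [16, 16, 16, 16] → [16, 16, 16, 16, 16] → [16, 16, 16, 16, 16, 16] → [16, 16, 16, 16, 16, 16, 19]
So `filtered[-1]` = 19

Answer: 19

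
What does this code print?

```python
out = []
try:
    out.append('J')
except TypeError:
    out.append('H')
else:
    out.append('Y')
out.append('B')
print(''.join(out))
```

Execution trace: 'J' (try body, no exception) → 'Y' (else) → 'B' (after the try/except). Output: JYB

Answer: JYB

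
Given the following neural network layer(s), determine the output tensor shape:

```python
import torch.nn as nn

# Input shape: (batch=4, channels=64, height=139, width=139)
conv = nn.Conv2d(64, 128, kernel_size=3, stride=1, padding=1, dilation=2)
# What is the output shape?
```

Input: (4, 64, 139, 139) -> Output: (4, 128, 137, 137)

Answer: (4, 128, 137, 137)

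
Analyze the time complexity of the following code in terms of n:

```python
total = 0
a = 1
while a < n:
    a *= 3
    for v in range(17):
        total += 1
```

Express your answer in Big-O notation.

Each loop level contributes: log n × 1. Multiplying the contributions gives O(log n).

Answer: O(log n)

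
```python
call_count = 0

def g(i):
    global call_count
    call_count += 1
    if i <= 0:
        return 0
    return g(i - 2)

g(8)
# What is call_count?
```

Linear recursion stepping by 2: 5 calls from i=8 down to ≤0.

Answer: 5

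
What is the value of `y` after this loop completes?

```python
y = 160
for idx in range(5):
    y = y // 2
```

Halve 5 times: 160 // 2^5 = 5
`y` takes the values: 160 → 80 → 40 → 20 → 10 → 5

Answer: 5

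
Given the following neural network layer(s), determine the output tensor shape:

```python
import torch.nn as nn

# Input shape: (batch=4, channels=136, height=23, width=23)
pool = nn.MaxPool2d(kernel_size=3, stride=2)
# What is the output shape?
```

Input: (4, 136, 23, 23) -> Output: (4, 136, 11, 11)

Answer: (4, 136, 11, 11)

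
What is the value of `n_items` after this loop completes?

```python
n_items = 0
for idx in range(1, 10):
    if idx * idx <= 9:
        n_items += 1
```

Count numbers where idx² ≤ 9
`n_items` takes the values: 0 → 1 → 2 → 3

Answer: 3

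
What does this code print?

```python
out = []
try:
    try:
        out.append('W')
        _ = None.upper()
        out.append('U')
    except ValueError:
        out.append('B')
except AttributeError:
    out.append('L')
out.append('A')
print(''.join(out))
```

Execution trace: 'W' (inner try body) → 'L' (outer except AttributeError) → 'A' (after the try/except). Output: WLA

Answer: WLA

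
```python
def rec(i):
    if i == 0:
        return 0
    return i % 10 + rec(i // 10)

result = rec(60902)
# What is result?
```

Sum of digits of 60902: 2 + 0 + 9 + 0 + 6 = 17

Answer: 17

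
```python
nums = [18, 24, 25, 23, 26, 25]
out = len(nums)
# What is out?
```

Trace:
`nums = [18, 24, 25, 23, 26, 25]` → nums = [18, 24, 25, 23, 26, 25]
`out = len(nums)` → out = 6
So out = 6

Answer: 6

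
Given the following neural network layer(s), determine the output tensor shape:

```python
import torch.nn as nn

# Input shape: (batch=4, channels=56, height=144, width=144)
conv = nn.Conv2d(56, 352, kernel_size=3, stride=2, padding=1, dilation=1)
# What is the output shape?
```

Input: (4, 56, 144, 144) -> Output: (4, 352, 72, 72)

Answer: (4, 352, 72, 72)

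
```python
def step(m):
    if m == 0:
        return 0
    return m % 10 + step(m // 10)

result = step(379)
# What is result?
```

Sum of digits of 379: 9 + 7 + 3 = 19

Answer: 19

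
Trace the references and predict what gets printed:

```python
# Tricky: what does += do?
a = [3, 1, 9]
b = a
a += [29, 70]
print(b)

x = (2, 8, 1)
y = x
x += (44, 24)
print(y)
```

Key concept: += behavior differs for mutable vs immutable.
Step by step:
`a = [3, 1, 9]` → a = [3, 1, 9]
`b = a` → b = [3, 1, 9] (same object as a)
`a += [29, 70]` → a = [3, 1, 9, 29, 70] (same object as b); b = [3, 1, 9, 29, 70] (same object as a)
`print(b)` → prints [3, 1, 9, 29, 70]
`x = (2, 8, 1)` → x = (2, 8, 1)
`y = x` → y = (2, 8, 1)
`x += (44, 24)` → x = (2, 8, 1, 44, 24)
`print(y)` → prints (2, 8, 1)

Answer:
[3, 1, 9, 29, 70]
(2, 8, 1)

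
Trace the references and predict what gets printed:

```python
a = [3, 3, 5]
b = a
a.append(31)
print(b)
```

Key concept: basic list aliasing.
Step by step:
`a = [3, 3, 5]` → a = [3, 3, 5]
`b = a` → b = [3, 3, 5] (same object as a)
`a.append(31)` → a = [3, 3, 5, 31] (same object as b); b = [3, 3, 5, 31] (same object as a)
`print(b)` → prints [3, 3, 5, 31]

Answer: [3, 3, 5, 31]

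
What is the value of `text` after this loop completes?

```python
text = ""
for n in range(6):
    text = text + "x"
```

Repeat 'x' 6 times
`text` takes the values: "" → "x" → "xx" → "xxx" → "xxxx" → "xxxxx" → "xxxxxx"

Answer: "xxxxxx"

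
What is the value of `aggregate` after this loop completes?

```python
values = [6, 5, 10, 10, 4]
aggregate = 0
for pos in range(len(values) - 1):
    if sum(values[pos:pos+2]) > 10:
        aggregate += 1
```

Count windows with sum > 10
`aggregate` takes the values: 0 → 1 → 2 → 3 → 4

Answer: 4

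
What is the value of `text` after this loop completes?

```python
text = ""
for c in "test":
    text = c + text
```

Reverse 'test'
`text` takes the values: "" → "t" → "et" → "set" → "tset"

Answer: "tset"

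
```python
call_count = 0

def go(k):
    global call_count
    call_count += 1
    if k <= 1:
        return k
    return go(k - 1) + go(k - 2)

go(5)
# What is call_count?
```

Calls(k) = 1 + Calls(k-1) + Calls(k-2); Calls(0)=Calls(1)=1. For k=5 this gives 15.

Answer: 15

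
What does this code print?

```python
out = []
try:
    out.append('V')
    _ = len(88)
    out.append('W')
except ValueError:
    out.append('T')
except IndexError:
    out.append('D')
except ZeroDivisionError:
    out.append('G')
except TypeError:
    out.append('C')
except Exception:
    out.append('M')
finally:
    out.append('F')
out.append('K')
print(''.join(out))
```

Execution trace: 'V' (try body) → 'C' (except TypeError) → 'F' (finally) → 'K' (after the try/except). Output: VCFK

Answer: VCFK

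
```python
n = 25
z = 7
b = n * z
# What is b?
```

Trace:
`n = 25` → n = 25
`z = 7` → z = 7
`b = n * z` → b = 175
So b = 175

Answer: 175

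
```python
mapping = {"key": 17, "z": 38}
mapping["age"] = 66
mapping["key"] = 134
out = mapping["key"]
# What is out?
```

Trace:
`mapping = {"key": 17, "z": 38}` → mapping = {'key': 17, 'z': 38}
`mapping["age"] = 66` → mapping = {'key': 17, 'z': 38, 'age': 66}
`mapping["key"] = 134` → mapping = {'key': 134, 'z': 38, 'age': 66}
`out = mapping["key"]` → out = 134
So out = 134

Answer: 134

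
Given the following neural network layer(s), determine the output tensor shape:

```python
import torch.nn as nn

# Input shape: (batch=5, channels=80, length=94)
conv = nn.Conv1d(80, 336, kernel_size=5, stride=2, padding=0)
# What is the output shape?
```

Input: (5, 80, 94) -> Output: (5, 336, 45)

Answer: (5, 336, 45)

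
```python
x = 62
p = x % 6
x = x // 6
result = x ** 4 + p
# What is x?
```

Trace:
`x = 62` → x = 62
`p = x % 6` → p = 2
`x = x // 6` → x = 10
`result = x ** 4 + p` → result = 10002
So x = 10

Answer: 10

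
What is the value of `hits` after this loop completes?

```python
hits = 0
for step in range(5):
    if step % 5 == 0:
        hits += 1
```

Count numbers divisible by 5 in range(5)
`hits` takes the values: 0 → 1

Answer: 1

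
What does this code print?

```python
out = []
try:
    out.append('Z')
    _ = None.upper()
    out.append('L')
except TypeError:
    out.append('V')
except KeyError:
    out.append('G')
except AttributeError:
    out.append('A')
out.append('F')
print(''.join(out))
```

Execution trace: 'Z' (try body) → 'A' (except AttributeError) → 'F' (after the try/except). Output: ZAF

Answer: ZAF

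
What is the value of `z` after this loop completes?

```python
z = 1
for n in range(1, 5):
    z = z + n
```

Start at 1, add 1 through 4
`z` takes the values: 1 → 2 → 4 → 7 → 11

Answer: 11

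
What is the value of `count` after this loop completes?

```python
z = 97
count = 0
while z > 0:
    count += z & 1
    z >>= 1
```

Count set bits in 97 (binary: 0b1100001)
`count` takes the values: 0 → 1 → 2 → 3

Answer: 3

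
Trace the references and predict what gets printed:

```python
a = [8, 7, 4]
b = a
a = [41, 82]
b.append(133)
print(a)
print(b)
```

Key concept: rebinding vs mutation: a is rebound to a new list, b still points at the original.
Step by step:
`a = [8, 7, 4]` → a = [8, 7, 4]
`b = a` → b = [8, 7, 4] (same object as a)
`a = [41, 82]` → a = [41, 82]
`b.append(133)` → b = [8, 7, 4, 133]
`print(a)` → prints [41, 82]
`print(b)` → prints [8, 7, 4, 133]

Answer:
[41, 82]
[8, 7, 4, 133]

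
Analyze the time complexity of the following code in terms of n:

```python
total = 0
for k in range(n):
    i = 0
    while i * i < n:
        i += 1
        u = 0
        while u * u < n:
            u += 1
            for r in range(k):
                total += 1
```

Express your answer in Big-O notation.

Each loop level contributes: n × √n × √n × n. Multiplying the contributions gives O(n^3).

Answer: O(n^3)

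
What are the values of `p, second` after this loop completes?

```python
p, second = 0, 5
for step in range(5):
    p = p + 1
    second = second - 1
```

p goes 0→5, second goes 5→0
`p, second` takes the values: (0, 5) → (1, 5) → (1, 4) → (2, 4) → (2, 3) → (3, 3) → (3, 2) → (4, 2) → (4, 1) → (5, 1) → (5, 0)

Answer: 5, 0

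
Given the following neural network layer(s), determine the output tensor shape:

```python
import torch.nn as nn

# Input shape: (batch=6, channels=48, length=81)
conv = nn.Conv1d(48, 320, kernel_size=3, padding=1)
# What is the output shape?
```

Input: (6, 48, 81) -> Output: (6, 320, 81)

Answer: (6, 320, 81)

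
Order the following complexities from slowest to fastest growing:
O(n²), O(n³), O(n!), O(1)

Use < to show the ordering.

Ordered by growth rate: O(1) < O(n²) < O(n³) < O(n!)

Answer: O(1) < O(n²) < O(n³) < O(n!)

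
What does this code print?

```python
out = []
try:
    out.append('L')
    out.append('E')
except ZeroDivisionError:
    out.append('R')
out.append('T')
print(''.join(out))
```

Execution trace: 'L' (try body) → 'E' (try body, no exception) → 'T' (after the try/except). Output: LET

Answer: LET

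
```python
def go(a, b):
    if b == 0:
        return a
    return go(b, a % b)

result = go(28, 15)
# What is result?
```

go(28, 15) -> go(15, 13) -> go(13, 2) -> go(2, 1) -> go(1, 0) -> 1

Answer: 1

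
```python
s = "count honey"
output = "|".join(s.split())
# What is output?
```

Trace:
`s = "count honey"` → s = 'count honey'
`output = "|".join(s.split())` → output = 'count|honey'
So output = 'count|honey'

Answer: 'count|honey'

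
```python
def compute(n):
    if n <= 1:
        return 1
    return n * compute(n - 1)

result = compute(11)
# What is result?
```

compute(11) = 11 * 10 * 9 * 8 * 7 * 6 * 5 * 4 * 3 * 2 * 1 = 39916800

Answer: 39916800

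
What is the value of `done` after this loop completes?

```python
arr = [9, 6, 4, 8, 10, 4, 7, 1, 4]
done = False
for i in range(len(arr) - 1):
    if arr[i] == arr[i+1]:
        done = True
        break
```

Check consecutive duplicates in [9, 6, 4, 8, 10, 4, 7, 1, 4]
`done` takes the values: False

Answer: False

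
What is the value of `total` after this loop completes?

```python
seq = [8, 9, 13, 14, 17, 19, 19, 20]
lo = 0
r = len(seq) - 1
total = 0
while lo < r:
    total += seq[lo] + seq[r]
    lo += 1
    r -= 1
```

Sum of pairs from ends
`total` takes the values: 0 → 28 → 56 → 88 → 119

Answer: 119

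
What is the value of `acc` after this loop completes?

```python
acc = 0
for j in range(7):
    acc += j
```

Sum of 0 to 6 = 21
`acc` takes the values: 0 → 1 → 3 → 6 → 10 → 15 → 21

Answer: 21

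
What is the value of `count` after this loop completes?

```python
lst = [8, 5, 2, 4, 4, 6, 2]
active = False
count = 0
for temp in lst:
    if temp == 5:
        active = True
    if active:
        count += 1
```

Count elements after first 5 in [8, 5, 2, 4, 4, 6, 2]
`count` takes the values: 0 → 1 → 2 → 3 → 4 → 5 → 6

Answer: 6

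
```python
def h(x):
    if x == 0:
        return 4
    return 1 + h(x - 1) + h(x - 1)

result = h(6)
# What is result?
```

h(x) = 1 + 2·h(x-1), h(0)=4. Closed form: (4+1)·2^6 - 1 = 319.

Answer: 319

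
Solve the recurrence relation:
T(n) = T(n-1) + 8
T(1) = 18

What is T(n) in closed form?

Unrolling: T(n) = T(1) + 8·(n-1) = 18 + 8(n-1) = 8n + 10.

Answer: T(n) = 8n + 10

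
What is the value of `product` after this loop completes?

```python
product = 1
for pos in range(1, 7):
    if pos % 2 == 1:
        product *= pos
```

Product of odd numbers 1 to 6
`product` takes the values: 1 → 3 → 15

Answer: 15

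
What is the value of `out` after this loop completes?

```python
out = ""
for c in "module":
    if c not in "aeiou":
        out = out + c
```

Remove vowels from 'module'
`out` takes the values: "" → "m" → "md" → "mdl"

Answer: "mdl"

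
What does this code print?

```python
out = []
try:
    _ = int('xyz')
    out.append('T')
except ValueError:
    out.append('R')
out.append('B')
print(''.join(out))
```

Execution trace: 'R' (except ValueError) → 'B' (after the try/except). Output: RB

Answer: RB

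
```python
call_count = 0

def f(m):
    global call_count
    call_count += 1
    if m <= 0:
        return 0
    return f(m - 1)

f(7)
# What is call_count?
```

Linear recursion stepping by 1: 8 calls from m=7 down to ≤0.

Answer: 8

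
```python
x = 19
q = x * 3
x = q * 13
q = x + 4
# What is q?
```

Trace:
`x = 19` → x = 19
`q = x * 3` → q = 57
`x = q * 13` → x = 741
`q = x + 4` → q = 745
So q = 745

Answer: 745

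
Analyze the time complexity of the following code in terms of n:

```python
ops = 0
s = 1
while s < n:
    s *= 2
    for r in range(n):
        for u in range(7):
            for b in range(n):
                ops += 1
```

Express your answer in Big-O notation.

Each loop level contributes: log n × n × 1 × n. Multiplying the contributions gives O(n^2 log n).

Answer: O(n^2 log n)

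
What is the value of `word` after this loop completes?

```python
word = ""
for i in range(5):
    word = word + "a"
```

Repeat 'a' 5 times
`word` takes the values: "" → "a" → "aa" → "aaa" → "aaaa" → "aaaaa"

Answer: "aaaaa"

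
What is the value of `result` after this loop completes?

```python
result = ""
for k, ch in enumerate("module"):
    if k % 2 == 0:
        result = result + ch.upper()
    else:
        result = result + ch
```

Uppercase even positions in 'module'
`result` takes the values: "" → "M" → "Mo" → "MoD" → "MoDu" → "MoDuL" → "MoDuLe"

Answer: "MoDuLe"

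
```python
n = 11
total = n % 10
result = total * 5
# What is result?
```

Trace:
`n = 11` → n = 11
`total = n % 10` → total = 1
`result = total * 5` → result = 5
So result = 5

Answer: 5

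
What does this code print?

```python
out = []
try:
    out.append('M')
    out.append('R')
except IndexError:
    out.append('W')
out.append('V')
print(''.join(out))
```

Execution trace: 'M' (try body) → 'R' (try body, no exception) → 'V' (after the try/except). Output: MRV

Answer: MRV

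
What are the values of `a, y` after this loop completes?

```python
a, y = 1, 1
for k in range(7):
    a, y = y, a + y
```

Fibonacci: after 7 iterations
`a, y` takes the values: (1, 1) → (1, 2) → (2, 3) → (3, 5) → (5, 8) → (8, 13) → (13, 21) → (21, 34)

Answer: 21, 34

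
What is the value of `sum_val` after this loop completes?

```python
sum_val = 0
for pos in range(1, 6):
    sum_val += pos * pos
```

Sum of squares 1² to 5² = 55
`sum_val` takes the values: 0 → 1 → 5 → 14 → 30 → 55

Answer: 55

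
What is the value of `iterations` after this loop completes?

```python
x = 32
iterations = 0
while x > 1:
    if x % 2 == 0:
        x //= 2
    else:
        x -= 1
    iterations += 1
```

Steps to reduce 32 to 1
`iterations` takes the values: 0 → 1 → 2 → 3 → 4 → 5

Answer: 5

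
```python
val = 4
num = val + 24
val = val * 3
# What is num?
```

Trace:
`val = 4` → val = 4
`num = val + 24` → num = 28
`val = val * 3` → val = 12
So num = 28

Answer: 28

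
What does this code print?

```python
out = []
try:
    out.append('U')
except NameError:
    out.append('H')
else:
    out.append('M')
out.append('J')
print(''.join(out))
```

Execution trace: 'U' (try body, no exception) → 'M' (else) → 'J' (after the try/except). Output: UMJ

Answer: UMJ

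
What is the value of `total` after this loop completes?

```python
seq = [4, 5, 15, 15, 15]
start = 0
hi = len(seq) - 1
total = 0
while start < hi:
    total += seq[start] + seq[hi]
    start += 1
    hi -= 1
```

Sum of pairs from ends
`total` takes the values: 0 → 19 → 39

Answer: 39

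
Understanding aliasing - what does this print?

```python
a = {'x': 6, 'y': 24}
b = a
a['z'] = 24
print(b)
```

Key concept: dict aliasing.
Step by step:
`a = {'x': 6, 'y': 24}` → a = {'x': 6, 'y': 24}
`b = a` → b = {'x': 6, 'y': 24} (same object as a)
`a['z'] = 24` → a = {'x': 6, 'y': 24, 'z': 24} (same object as b); b = {'x': 6, 'y': 24, 'z': 24} (same object as a)
`print(b)` → prints {'x': 6, 'y': 24, 'z': 24}

Answer: {'x': 6, 'y': 24, 'z': 24}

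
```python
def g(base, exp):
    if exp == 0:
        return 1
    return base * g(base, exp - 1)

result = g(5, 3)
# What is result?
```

g(5, 3) = 5 * 5 * 5 = 125

Answer: 125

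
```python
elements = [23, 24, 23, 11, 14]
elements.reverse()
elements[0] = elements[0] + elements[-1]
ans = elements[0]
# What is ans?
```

Trace:
`elements = [23, 24, 23, 11, 14]` → elements = [23, 24, 23, 11, 14]
`elements.reverse()` → elements = [14, 11, 23, 24, 23]
`elements[0] = elements[0] + elements[-1]` → elements = [37, 11, 23, 24, 23]
`ans = elements[0]` → ans = 37
So ans = 37

Answer: 37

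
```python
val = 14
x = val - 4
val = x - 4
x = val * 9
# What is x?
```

Trace:
`val = 14` → val = 14
`x = val - 4` → x = 10
`val = x - 4` → val = 6
`x = val * 9` → x = 54
So x = 54

Answer: 54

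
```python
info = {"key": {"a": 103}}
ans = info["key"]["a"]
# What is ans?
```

Trace:
`info = {"key": {"a": 103}}` → info = {'key': {'a': 103}}
`ans = info["key"]["a"]` → ans = 103
So ans = 103

Answer: 103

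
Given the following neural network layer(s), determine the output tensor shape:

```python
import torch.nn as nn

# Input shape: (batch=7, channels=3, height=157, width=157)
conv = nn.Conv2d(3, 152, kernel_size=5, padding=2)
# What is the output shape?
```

Input: (7, 3, 157, 157) -> Output: (7, 152, 157, 157)

Answer: (7, 152, 157, 157)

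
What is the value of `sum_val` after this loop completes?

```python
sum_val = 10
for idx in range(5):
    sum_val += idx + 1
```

Start at 10, add 1 to 5 = 25
`sum_val` takes the values: 10 → 11 → 13 → 16 → 20 → 25

Answer: 25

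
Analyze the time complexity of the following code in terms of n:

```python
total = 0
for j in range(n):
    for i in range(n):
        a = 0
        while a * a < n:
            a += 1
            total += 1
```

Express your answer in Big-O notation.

Each loop level contributes: n × n × √n. Multiplying the contributions gives O(n^2√n).

Answer: O(n^2√n)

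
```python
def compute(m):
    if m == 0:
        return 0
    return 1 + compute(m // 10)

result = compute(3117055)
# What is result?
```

Count of digits of 3117055: 7

Answer: 7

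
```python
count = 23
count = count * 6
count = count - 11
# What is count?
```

Trace:
`count = 23` → count = 23
`count = count * 6` → count = 138
`count = count - 11` → count = 127
So count = 127

Answer: 127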